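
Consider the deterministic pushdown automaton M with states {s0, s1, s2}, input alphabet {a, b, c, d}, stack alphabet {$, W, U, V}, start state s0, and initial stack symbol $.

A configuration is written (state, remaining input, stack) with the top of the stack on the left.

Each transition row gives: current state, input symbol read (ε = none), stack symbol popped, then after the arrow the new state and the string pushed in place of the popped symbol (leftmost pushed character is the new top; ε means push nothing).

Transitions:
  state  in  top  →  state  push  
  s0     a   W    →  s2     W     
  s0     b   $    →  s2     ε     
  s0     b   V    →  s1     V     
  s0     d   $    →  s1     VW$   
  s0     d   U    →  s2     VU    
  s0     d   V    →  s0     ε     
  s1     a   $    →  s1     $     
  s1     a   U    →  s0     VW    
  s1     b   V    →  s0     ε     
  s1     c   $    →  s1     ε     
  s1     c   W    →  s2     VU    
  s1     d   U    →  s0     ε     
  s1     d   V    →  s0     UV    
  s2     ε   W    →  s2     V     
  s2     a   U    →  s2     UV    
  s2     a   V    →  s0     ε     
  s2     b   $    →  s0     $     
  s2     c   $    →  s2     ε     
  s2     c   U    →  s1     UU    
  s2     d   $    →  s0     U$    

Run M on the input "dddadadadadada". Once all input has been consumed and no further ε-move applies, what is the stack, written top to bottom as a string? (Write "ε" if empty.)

UVW$

(s0, dddadadadadada, $) ⊢ (s1, ddadadadadada, VW$) ⊢ (s0, dadadadadada, UVW$) ⊢ (s2, adadadadada, VUVW$) ⊢ (s0, dadadadada, UVW$) ⊢ (s2, adadadada, VUVW$) ⊢ (s0, dadadada, UVW$) ⊢ (s2, adadada, VUVW$) ⊢ (s0, dadada, UVW$) ⊢ (s2, adada, VUVW$) ⊢ (s0, dada, UVW$) ⊢ (s2, ada, VUVW$) ⊢ (s0, da, UVW$) ⊢ (s2, a, VUVW$) ⊢ (s0, ε, UVW$)
All input consumed in state s0 with stack UVW$.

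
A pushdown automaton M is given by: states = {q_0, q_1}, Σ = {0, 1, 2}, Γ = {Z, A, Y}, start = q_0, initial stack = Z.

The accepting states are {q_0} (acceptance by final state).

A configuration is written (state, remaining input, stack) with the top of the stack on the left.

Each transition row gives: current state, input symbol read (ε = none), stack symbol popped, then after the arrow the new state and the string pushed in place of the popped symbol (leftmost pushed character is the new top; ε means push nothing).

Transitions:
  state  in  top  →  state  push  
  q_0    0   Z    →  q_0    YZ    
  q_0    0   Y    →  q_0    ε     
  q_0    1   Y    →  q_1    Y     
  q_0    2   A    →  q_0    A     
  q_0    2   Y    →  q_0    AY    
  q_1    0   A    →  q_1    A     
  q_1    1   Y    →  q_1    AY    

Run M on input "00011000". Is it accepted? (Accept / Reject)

No computation consumes all input and reaches a final state.

Reject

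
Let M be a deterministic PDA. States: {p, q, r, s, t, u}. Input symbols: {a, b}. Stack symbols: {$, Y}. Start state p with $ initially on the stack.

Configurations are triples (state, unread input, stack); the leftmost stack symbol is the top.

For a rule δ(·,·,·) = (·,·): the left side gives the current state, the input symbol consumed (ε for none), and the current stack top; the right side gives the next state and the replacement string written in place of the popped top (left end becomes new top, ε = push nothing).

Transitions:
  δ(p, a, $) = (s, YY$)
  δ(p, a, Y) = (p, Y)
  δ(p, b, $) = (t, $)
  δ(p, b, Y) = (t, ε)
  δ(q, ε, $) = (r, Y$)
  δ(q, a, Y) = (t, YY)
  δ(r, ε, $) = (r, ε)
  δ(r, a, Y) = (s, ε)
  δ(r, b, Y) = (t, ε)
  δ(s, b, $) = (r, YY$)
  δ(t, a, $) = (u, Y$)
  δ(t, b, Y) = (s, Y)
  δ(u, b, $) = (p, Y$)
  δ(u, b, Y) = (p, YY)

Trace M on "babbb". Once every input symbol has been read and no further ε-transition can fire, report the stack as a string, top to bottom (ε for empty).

Y$

(p, babbb, $)
  read b, top $: go to t, push $ → (t, abbb, $)
  read a, top $: go to u, push Y$ → (u, bbb, Y$)
  read b, top Y: go to p, push YY → (p, bb, YY$)
  read b, top Y: go to t, push ε → (t, b, Y$)
  read b, top Y: go to s, push Y → (s, ε, Y$)
All input consumed in state s with stack Y$.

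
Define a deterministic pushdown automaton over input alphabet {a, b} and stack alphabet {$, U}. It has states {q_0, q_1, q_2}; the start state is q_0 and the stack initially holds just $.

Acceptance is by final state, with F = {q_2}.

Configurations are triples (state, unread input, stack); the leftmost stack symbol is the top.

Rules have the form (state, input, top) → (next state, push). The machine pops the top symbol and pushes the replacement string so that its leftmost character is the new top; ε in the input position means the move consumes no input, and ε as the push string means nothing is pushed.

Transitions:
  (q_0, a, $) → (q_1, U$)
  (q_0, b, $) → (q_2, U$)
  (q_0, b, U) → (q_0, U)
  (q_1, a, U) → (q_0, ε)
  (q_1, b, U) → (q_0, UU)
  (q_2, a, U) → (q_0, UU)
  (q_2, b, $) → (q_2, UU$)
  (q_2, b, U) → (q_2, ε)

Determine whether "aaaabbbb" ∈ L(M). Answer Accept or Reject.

Accept

(q_0, aaaabbbb, $)
  read a, top $: go to q_1, push U$ → (q_1, aaabbbb, U$)
  read a, top U: go to q_0, push ε → (q_0, aabbbb, $)
  read a, top $: go to q_1, push U$ → (q_1, abbbb, U$)
  read a, top U: go to q_0, push ε → (q_0, bbbb, $)
  read b, top $: go to q_2, push U$ → (q_2, bbb, U$)
  read b, top U: go to q_2, push ε → (q_2, bb, $)
  read b, top $: go to q_2, push UU$ → (q_2, b, UU$)
  read b, top U: go to q_2, push ε → (q_2, ε, U$)
All input consumed; state q_2 ∈ F.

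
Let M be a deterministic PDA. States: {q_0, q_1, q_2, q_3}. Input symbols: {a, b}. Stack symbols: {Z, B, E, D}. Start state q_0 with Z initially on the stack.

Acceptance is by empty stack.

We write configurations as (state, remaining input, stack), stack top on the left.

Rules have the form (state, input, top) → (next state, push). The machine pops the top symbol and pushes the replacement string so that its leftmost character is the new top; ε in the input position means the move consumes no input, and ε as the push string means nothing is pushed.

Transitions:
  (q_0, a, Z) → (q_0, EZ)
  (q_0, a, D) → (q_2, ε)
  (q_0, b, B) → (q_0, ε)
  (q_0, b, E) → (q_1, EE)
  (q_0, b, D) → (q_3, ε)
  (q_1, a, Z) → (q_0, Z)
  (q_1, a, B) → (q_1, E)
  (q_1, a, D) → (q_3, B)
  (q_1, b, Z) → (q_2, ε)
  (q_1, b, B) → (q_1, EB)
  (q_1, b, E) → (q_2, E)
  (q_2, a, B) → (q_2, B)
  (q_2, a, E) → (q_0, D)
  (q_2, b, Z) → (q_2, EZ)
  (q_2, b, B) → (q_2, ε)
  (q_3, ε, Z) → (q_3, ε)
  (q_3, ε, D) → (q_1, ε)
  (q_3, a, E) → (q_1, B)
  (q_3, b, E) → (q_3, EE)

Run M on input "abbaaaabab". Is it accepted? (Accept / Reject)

(q_0, abbaaaabab, Z)
  read a, top Z: go to q_0, push EZ → (q_0, bbaaaabab, EZ)
  read b, top E: go to q_1, push EE → (q_1, baaaabab, EEZ)
  read b, top E: go to q_2, push E → (q_2, aaaabab, EEZ)
  read a, top E: go to q_0, push D → (q_0, aaabab, DEZ)
  read a, top D: go to q_2, push ε → (q_2, aabab, EZ)
  read a, top E: go to q_0, push D → (q_0, abab, DZ)
  read a, top D: go to q_2, push ε → (q_2, bab, Z)
  read b, top Z: go to q_2, push EZ → (q_2, ab, EZ)
  read a, top E: go to q_0, push D → (q_0, b, DZ)
  read b, top D: go to q_3, push ε → (q_3, ε, Z)
  ε-move, top Z: go to q_3, push ε → (q_3, ε, ε)
All input consumed and the stack is empty.

Accept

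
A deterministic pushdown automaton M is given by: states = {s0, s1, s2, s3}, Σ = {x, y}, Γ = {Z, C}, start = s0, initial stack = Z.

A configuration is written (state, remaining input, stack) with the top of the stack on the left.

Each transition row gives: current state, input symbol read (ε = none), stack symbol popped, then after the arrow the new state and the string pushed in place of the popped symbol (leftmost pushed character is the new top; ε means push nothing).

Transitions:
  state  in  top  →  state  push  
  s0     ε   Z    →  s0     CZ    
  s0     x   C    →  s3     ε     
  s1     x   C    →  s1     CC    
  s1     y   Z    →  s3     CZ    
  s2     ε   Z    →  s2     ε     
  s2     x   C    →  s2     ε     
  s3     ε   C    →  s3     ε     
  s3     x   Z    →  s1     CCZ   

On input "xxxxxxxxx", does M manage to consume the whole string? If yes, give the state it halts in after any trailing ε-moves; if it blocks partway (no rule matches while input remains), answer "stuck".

s1

(s0, xxxxxxxxx, Z)
  ε-move, top Z: go to s0, push CZ → (s0, xxxxxxxxx, CZ)
  read x, top C: go to s3, push ε → (s3, xxxxxxxx, Z)
  read x, top Z: go to s1, push CCZ → (s1, xxxxxxx, CCZ)
  read x, top C: go to s1, push CC → (s1, xxxxxx, CCCZ)
  read x, top C: go to s1, push CC → (s1, xxxxx, CCCCZ)
  read x, top C: go to s1, push CC → (s1, xxxx, CCCCCZ)
  read x, top C: go to s1, push CC → (s1, xxx, CCCCCCZ)
  read x, top C: go to s1, push CC → (s1, xx, CCCCCCCZ)
  read x, top C: go to s1, push CC → (s1, x, CCCCCCCCZ)
  read x, top C: go to s1, push CC → (s1, ε, CCCCCCCCCZ)
All input consumed; M is in state s1.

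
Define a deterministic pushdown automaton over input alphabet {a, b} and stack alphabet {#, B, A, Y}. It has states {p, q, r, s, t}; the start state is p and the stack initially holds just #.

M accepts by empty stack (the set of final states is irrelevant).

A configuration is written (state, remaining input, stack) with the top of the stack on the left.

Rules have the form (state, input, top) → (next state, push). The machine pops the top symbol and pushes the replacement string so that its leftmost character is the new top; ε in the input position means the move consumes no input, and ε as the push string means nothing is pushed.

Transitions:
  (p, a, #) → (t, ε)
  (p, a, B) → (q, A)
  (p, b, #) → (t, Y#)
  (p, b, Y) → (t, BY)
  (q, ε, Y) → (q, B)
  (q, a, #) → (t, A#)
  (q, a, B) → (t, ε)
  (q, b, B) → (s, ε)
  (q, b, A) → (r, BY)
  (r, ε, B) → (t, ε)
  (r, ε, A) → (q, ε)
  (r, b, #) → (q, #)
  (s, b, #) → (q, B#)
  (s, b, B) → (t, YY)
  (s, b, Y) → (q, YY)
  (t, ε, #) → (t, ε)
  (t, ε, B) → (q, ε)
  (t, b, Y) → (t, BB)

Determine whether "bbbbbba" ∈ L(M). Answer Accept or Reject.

(p, bbbbbba, #)
  read b, top #: go to t, push Y# → (t, bbbbba, Y#)
  read b, top Y: go to t, push BB → (t, bbbba, BB#)
  ε-move, top B: go to q, push ε → (q, bbbba, B#)
  read b, top B: go to s, push ε → (s, bbba, #)
  read b, top #: go to q, push B# → (q, bba, B#)
  read b, top B: go to s, push ε → (s, ba, #)
  read b, top #: go to q, push B# → (q, a, B#)
  read a, top B: go to t, push ε → (t, ε, #)
  ε-move, top #: go to t, push ε → (t, ε, ε)
All input consumed and the stack is empty.

Accept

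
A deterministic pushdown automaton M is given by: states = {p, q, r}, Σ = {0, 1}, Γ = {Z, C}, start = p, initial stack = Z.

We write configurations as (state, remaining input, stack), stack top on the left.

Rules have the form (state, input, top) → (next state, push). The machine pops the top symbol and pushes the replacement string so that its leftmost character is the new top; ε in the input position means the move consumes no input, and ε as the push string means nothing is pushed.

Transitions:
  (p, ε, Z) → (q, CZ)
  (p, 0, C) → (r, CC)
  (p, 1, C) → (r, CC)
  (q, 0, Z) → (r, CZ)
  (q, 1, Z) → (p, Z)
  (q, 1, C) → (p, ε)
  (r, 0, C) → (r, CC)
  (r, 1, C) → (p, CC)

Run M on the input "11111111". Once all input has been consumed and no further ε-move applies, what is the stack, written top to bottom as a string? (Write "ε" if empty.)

(p, 11111111, Z)
  ε-move, top Z: go to q, push CZ → (q, 11111111, CZ)
  read 1, top C: go to p, push ε → (p, 1111111, Z)
  ε-move, top Z: go to q, push CZ → (q, 1111111, CZ)
  read 1, top C: go to p, push ε → (p, 111111, Z)
  ε-move, top Z: go to q, push CZ → (q, 111111, CZ)
  read 1, top C: go to p, push ε → (p, 11111, Z)
  ε-move, top Z: go to q, push CZ → (q, 11111, CZ)
  read 1, top C: go to p, push ε → (p, 1111, Z)
  ε-move, top Z: go to q, push CZ → (q, 1111, CZ)
  read 1, top C: go to p, push ε → (p, 111, Z)
  ε-move, top Z: go to q, push CZ → (q, 111, CZ)
  read 1, top C: go to p, push ε → (p, 11, Z)
  ε-move, top Z: go to q, push CZ → (q, 11, CZ)
  read 1, top C: go to p, push ε → (p, 1, Z)
  ε-move, top Z: go to q, push CZ → (q, 1, CZ)
  read 1, top C: go to p, push ε → (p, ε, Z)
  ε-move, top Z: go to q, push CZ → (q, ε, CZ)
All input consumed in state q with stack CZ.

CZ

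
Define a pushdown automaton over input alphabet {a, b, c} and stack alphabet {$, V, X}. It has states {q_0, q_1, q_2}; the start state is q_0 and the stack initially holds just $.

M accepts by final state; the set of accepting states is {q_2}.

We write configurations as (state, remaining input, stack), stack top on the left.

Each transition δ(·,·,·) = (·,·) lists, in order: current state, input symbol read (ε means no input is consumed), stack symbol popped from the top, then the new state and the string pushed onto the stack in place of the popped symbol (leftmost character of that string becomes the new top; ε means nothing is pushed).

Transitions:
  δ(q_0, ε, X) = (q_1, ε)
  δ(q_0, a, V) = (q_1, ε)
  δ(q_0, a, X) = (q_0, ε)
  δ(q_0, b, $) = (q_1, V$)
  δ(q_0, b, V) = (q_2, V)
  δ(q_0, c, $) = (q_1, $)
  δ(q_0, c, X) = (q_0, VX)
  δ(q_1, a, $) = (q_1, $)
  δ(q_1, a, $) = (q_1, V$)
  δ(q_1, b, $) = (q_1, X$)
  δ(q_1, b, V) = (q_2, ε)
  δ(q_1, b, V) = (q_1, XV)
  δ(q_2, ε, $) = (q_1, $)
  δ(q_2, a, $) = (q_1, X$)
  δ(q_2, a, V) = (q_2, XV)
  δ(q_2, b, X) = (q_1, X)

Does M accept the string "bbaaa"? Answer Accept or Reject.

Reject

No computation consumes all input and reaches a final state.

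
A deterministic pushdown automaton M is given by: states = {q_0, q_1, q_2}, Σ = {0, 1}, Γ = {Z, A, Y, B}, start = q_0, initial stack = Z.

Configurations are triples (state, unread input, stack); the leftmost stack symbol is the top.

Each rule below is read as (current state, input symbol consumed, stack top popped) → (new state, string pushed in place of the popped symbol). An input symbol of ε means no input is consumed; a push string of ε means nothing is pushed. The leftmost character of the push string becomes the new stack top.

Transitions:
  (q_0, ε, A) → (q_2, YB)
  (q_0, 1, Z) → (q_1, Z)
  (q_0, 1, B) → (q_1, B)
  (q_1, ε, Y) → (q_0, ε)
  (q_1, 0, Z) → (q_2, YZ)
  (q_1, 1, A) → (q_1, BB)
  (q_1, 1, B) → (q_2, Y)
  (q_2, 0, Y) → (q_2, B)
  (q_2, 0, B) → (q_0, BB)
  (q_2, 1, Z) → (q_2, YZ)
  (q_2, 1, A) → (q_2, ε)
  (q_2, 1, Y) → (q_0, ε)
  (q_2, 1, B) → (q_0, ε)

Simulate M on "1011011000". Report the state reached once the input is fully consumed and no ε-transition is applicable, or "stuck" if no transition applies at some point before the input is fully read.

q_0

(q_0, 1011011000, Z) ⊢ (q_1, 011011000, Z) ⊢ (q_2, 11011000, YZ) ⊢ (q_0, 1011000, Z) ⊢ (q_1, 011000, Z) ⊢ (q_2, 11000, YZ) ⊢ (q_0, 1000, Z) ⊢ (q_1, 000, Z) ⊢ (q_2, 00, YZ) ⊢ (q_2, 0, BZ) ⊢ (q_0, ε, BBZ)
All input consumed; M is in state q_0.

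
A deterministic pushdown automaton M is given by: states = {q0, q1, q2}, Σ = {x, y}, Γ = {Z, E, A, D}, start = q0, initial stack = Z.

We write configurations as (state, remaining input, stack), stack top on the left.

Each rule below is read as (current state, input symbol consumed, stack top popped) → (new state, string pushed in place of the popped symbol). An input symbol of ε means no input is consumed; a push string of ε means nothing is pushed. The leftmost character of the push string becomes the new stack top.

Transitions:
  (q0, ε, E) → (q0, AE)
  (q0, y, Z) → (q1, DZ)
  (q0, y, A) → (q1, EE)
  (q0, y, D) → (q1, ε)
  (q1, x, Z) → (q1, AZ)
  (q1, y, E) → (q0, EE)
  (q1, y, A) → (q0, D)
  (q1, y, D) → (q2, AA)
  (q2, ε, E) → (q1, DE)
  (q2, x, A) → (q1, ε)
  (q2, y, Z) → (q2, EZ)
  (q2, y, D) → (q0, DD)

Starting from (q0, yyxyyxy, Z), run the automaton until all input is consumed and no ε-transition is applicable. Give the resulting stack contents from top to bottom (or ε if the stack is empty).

(q0, yyxyyxy, Z) ⊢ (q1, yxyyxy, DZ) ⊢ (q2, xyyxy, AAZ) ⊢ (q1, yyxy, AZ) ⊢ (q0, yxy, DZ) ⊢ (q1, xy, Z) ⊢ (q1, y, AZ) ⊢ (q0, ε, DZ)
All input consumed in state q0 with stack DZ.

DZ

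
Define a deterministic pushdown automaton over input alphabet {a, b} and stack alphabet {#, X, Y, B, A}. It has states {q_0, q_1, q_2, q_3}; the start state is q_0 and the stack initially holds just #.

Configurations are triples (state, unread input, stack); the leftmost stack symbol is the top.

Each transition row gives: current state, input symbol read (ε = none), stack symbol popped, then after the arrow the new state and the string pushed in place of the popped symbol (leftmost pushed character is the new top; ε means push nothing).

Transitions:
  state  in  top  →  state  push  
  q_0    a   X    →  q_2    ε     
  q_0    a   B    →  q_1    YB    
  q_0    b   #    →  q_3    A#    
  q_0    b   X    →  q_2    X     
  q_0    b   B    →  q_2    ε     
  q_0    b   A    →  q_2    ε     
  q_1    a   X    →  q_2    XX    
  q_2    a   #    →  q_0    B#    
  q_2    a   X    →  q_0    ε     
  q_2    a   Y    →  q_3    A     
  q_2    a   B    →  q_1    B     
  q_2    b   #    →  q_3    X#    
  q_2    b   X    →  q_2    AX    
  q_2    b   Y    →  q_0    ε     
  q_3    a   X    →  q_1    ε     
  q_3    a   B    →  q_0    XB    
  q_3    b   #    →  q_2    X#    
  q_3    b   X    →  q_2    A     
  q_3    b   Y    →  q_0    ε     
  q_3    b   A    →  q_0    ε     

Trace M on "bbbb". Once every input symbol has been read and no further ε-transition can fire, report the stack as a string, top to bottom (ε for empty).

#

(q_0, bbbb, #)
  read b, top #: go to q_3, push A# → (q_3, bbb, A#)
  read b, top A: go to q_0, push ε → (q_0, bb, #)
  read b, top #: go to q_3, push A# → (q_3, b, A#)
  read b, top A: go to q_0, push ε → (q_0, ε, #)
All input consumed in state q_0 with stack #.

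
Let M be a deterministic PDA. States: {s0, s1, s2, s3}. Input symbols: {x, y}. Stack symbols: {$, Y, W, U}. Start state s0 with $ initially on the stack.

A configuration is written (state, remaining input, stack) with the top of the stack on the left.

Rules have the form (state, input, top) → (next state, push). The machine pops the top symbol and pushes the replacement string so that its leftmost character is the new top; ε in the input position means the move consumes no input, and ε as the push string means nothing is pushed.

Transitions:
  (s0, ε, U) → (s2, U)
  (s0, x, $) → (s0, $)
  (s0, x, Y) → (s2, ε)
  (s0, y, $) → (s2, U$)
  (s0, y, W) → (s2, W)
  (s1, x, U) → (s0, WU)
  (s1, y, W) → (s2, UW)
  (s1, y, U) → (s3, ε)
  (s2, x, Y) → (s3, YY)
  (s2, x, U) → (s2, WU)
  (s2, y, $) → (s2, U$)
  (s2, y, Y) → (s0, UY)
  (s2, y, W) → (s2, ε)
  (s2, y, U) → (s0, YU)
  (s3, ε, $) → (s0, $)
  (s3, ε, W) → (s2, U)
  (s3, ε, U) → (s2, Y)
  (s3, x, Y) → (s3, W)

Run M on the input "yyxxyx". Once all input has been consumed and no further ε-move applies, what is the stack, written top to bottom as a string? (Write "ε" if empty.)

WU$

(s0, yyxxyx, $)
  read y, top $: go to s2, push U$ → (s2, yxxyx, U$)
  read y, top U: go to s0, push YU → (s0, xxyx, YU$)
  read x, top Y: go to s2, push ε → (s2, xyx, U$)
  read x, top U: go to s2, push WU → (s2, yx, WU$)
  read y, top W: go to s2, push ε → (s2, x, U$)
  read x, top U: go to s2, push WU → (s2, ε, WU$)
All input consumed in state s2 with stack WU$.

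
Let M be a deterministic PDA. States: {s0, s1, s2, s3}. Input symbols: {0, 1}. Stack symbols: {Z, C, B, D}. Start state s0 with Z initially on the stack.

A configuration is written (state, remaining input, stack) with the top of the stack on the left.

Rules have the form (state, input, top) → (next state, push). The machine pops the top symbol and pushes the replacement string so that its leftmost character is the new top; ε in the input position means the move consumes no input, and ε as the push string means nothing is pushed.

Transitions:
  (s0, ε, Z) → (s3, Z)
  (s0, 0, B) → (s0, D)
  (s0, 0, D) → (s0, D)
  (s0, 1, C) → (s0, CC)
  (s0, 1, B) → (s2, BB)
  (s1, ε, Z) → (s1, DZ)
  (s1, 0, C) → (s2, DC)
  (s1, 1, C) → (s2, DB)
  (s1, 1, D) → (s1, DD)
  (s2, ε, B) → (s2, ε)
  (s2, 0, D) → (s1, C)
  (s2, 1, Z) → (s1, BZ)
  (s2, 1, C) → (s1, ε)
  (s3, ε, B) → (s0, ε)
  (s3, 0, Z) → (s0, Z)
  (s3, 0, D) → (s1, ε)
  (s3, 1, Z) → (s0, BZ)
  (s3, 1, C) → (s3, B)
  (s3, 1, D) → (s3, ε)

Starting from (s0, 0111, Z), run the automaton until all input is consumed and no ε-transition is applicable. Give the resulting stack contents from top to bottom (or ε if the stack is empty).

(s0, 0111, Z)
  ε-move, top Z: go to s3, push Z → (s3, 0111, Z)
  read 0, top Z: go to s0, push Z → (s0, 111, Z)
  ε-move, top Z: go to s3, push Z → (s3, 111, Z)
  read 1, top Z: go to s0, push BZ → (s0, 11, BZ)
  read 1, top B: go to s2, push BB → (s2, 1, BBZ)
  ε-move, top B: go to s2, push ε → (s2, 1, BZ)
  ε-move, top B: go to s2, push ε → (s2, 1, Z)
  read 1, top Z: go to s1, push BZ → (s1, ε, BZ)
All input consumed in state s1 with stack BZ.

BZ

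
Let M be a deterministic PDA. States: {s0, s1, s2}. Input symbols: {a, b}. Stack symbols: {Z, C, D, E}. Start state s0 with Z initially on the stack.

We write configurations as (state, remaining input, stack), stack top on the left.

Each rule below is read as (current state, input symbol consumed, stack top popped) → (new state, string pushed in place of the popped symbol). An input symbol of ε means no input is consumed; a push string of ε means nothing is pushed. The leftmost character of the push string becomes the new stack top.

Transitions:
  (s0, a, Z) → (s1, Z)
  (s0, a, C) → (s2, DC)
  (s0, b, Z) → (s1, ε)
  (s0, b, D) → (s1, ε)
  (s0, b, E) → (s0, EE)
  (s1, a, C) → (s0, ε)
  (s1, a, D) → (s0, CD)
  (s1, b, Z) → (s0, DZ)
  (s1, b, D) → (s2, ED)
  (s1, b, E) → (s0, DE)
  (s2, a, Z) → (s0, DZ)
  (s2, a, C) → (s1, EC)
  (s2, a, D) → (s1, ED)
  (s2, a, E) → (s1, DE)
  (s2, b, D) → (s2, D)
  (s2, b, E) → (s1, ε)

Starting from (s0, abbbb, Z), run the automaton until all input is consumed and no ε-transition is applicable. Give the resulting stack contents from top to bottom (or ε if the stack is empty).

Z

(s0, abbbb, Z) ⊢ (s1, bbbb, Z) ⊢ (s0, bbb, DZ) ⊢ (s1, bb, Z) ⊢ (s0, b, DZ) ⊢ (s1, ε, Z)
All input consumed in state s1 with stack Z.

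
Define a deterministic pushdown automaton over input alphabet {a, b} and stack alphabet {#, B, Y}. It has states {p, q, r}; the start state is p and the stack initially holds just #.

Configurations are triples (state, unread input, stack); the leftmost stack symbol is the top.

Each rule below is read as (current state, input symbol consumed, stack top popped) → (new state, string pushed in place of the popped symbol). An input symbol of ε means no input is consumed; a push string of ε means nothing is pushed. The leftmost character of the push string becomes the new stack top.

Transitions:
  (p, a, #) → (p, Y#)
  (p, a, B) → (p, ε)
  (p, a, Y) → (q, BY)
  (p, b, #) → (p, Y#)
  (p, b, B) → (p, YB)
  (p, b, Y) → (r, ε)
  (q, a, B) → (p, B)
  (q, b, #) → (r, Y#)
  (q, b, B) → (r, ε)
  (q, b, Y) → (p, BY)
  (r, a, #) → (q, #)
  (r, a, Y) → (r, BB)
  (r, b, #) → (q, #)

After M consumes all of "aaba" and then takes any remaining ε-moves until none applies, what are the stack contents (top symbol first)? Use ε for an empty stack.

(p, aaba, #) ⊢ (p, aba, Y#) ⊢ (q, ba, BY#) ⊢ (r, a, Y#) ⊢ (r, ε, BB#)
All input consumed in state r with stack BB#.

BB#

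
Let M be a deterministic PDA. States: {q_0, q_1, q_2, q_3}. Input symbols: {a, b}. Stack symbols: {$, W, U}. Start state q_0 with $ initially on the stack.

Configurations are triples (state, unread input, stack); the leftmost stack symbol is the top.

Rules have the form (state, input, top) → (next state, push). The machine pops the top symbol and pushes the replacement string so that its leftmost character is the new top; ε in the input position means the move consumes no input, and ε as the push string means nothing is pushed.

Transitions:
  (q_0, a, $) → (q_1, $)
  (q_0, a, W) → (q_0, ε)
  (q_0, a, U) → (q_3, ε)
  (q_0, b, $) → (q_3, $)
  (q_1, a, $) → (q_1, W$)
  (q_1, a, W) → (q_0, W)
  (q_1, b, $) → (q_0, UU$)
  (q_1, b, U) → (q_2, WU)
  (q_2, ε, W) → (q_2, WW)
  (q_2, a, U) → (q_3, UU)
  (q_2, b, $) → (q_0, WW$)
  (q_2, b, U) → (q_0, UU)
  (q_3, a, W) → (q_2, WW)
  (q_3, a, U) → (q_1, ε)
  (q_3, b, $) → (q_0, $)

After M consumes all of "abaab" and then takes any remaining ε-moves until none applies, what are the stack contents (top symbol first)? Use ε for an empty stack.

UU$

(q_0, abaab, $) ⊢ (q_1, baab, $) ⊢ (q_0, aab, UU$) ⊢ (q_3, ab, U$) ⊢ (q_1, b, $) ⊢ (q_0, ε, UU$)
All input consumed in state q_0 with stack UU$.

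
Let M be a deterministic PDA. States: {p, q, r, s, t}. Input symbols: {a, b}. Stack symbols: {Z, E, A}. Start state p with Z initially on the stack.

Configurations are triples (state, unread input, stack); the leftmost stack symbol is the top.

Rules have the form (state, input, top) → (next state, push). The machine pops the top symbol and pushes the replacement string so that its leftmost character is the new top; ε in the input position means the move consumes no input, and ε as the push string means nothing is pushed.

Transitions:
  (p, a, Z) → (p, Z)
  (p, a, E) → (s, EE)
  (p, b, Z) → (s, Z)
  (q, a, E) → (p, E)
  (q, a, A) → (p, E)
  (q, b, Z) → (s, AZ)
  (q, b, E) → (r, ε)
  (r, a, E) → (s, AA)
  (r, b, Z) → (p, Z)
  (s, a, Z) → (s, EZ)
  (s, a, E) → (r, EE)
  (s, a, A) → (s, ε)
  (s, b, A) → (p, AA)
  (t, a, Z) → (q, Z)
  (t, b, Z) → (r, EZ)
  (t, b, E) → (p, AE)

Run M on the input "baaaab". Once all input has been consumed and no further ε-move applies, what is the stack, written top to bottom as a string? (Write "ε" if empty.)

AAEZ

(p, baaaab, Z)
  read b, top Z: go to s, push Z → (s, aaaab, Z)
  read a, top Z: go to s, push EZ → (s, aaab, EZ)
  read a, top E: go to r, push EE → (r, aab, EEZ)
  read a, top E: go to s, push AA → (s, ab, AAEZ)
  read a, top A: go to s, push ε → (s, b, AEZ)
  read b, top A: go to p, push AA → (p, ε, AAEZ)
All input consumed in state p with stack AAEZ.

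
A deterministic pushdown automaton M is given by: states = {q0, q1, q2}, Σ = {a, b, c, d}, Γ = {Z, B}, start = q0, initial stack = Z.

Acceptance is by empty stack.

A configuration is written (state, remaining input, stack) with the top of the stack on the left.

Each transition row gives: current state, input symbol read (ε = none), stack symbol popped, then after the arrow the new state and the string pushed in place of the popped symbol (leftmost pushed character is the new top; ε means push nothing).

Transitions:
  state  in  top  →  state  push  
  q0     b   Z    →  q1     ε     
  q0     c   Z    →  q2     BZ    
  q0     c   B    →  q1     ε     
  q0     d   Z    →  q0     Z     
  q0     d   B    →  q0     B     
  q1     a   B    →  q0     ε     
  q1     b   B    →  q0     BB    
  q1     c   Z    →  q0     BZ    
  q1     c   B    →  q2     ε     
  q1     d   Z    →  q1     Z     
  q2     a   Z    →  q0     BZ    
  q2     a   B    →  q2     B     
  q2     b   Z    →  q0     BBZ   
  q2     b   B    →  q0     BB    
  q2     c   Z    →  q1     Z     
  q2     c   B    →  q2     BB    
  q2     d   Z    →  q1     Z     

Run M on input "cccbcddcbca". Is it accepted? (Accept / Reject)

(q0, cccbcddcbca, Z) ⊢ (q2, ccbcddcbca, BZ) ⊢ (q2, cbcddcbca, BBZ) ⊢ (q2, bcddcbca, BBBZ) ⊢ (q0, cddcbca, BBBBZ) ⊢ (q1, ddcbca, BBBZ)
No transition applies at (q1, ddcbca, BBBZ); input not fully consumed.

Reject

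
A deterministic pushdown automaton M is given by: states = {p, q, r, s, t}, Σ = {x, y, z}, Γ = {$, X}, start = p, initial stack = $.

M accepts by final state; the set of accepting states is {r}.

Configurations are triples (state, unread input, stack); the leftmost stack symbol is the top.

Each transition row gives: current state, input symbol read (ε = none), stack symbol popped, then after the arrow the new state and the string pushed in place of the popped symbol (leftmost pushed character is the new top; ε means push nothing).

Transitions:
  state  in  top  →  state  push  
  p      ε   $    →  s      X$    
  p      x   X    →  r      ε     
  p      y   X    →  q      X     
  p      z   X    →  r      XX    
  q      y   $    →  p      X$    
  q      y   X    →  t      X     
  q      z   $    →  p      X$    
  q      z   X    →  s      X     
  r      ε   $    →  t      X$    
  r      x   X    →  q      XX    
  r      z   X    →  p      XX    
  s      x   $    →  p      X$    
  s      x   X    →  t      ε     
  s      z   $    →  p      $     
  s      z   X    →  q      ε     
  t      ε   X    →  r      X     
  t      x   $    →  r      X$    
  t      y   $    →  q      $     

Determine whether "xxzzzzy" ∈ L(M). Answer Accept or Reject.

(p, xxzzzzy, $) ⊢ (s, xxzzzzy, X$) ⊢ (t, xzzzzy, $) ⊢ (r, zzzzy, X$) ⊢ (p, zzzy, XX$) ⊢ (r, zzy, XXX$) ⊢ (p, zy, XXXX$) ⊢ (r, y, XXXXX$)
No transition applies at (r, y, XXXXX$); input not fully consumed.

Reject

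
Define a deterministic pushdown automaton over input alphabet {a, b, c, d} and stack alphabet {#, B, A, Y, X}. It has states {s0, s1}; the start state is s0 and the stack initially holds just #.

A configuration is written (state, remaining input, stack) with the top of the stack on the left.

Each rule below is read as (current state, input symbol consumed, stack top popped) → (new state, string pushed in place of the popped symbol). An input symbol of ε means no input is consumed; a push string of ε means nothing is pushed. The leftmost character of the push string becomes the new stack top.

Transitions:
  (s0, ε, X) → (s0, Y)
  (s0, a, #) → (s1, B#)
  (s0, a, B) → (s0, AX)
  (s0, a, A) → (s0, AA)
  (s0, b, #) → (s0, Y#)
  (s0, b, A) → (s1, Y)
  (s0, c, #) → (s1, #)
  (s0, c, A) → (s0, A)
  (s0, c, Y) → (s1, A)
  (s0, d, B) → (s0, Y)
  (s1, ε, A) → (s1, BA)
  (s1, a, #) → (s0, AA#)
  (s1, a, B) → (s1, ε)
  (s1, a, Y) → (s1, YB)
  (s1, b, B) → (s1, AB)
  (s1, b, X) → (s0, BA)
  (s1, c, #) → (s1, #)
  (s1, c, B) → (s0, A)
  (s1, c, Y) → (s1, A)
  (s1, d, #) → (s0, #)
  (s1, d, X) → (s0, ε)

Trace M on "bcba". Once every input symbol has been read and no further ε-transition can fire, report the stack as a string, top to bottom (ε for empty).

BABA#

(s0, bcba, #)
  read b, top #: go to s0, push Y# → (s0, cba, Y#)
  read c, top Y: go to s1, push A → (s1, ba, A#)
  ε-move, top A: go to s1, push BA → (s1, ba, BA#)
  read b, top B: go to s1, push AB → (s1, a, ABA#)
  ε-move, top A: go to s1, push BA → (s1, a, BABA#)
  read a, top B: go to s1, push ε → (s1, ε, ABA#)
  ε-move, top A: go to s1, push BA → (s1, ε, BABA#)
All input consumed in state s1 with stack BABA#.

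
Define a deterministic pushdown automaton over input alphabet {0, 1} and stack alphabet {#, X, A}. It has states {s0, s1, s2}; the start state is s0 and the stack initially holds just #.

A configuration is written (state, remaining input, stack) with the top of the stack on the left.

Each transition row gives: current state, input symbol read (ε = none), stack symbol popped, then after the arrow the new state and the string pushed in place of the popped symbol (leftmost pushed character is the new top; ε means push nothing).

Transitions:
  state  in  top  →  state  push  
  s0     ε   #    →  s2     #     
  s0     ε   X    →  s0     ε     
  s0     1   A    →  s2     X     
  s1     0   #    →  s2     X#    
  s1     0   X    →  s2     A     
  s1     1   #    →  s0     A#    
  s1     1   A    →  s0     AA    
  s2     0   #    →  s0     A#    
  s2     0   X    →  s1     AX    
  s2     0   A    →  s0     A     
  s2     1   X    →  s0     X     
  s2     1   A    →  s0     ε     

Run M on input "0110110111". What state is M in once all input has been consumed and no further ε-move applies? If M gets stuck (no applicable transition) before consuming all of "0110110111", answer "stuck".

stuck

(s0, 0110110111, #)
  ε-move, top #: go to s2, push # → (s2, 0110110111, #)
  read 0, top #: go to s0, push A# → (s0, 110110111, A#)
  read 1, top A: go to s2, push X → (s2, 10110111, X#)
  read 1, top X: go to s0, push X → (s0, 0110111, X#)
  ε-move, top X: go to s0, push ε → (s0, 0110111, #)
  ε-move, top #: go to s2, push # → (s2, 0110111, #)
  read 0, top #: go to s0, push A# → (s0, 110111, A#)
  read 1, top A: go to s2, push X → (s2, 10111, X#)
  read 1, top X: go to s0, push X → (s0, 0111, X#)
  ε-move, top X: go to s0, push ε → (s0, 0111, #)
  ε-move, top #: go to s2, push # → (s2, 0111, #)
  read 0, top #: go to s0, push A# → (s0, 111, A#)
  read 1, top A: go to s2, push X → (s2, 11, X#)
  read 1, top X: go to s0, push X → (s0, 1, X#)
  ε-move, top X: go to s0, push ε → (s0, 1, #)
  ε-move, top #: go to s2, push # → (s2, 1, #)
No transition for (s2, 1, top #); M blocks with input 1 remaining.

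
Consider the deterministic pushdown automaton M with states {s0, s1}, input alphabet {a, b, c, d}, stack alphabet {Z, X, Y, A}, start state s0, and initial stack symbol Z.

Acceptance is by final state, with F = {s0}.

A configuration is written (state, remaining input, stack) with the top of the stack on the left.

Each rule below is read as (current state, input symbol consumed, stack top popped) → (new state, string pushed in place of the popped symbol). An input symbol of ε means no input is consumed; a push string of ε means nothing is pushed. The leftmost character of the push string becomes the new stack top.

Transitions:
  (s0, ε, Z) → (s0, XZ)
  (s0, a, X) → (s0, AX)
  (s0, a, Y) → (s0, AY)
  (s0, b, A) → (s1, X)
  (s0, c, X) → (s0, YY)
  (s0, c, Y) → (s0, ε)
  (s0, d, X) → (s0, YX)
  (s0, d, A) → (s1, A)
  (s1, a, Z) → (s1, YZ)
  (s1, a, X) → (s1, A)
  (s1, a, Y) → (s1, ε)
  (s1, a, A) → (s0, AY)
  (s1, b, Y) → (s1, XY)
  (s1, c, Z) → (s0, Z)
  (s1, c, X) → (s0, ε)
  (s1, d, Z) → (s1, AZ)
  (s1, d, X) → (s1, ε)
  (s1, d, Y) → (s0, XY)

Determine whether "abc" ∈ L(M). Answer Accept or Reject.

(s0, abc, Z)
  ε-move, top Z: go to s0, push XZ → (s0, abc, XZ)
  read a, top X: go to s0, push AX → (s0, bc, AXZ)
  read b, top A: go to s1, push X → (s1, c, XXZ)
  read c, top X: go to s0, push ε → (s0, ε, XZ)
All input consumed; state s0 ∈ F.

Accept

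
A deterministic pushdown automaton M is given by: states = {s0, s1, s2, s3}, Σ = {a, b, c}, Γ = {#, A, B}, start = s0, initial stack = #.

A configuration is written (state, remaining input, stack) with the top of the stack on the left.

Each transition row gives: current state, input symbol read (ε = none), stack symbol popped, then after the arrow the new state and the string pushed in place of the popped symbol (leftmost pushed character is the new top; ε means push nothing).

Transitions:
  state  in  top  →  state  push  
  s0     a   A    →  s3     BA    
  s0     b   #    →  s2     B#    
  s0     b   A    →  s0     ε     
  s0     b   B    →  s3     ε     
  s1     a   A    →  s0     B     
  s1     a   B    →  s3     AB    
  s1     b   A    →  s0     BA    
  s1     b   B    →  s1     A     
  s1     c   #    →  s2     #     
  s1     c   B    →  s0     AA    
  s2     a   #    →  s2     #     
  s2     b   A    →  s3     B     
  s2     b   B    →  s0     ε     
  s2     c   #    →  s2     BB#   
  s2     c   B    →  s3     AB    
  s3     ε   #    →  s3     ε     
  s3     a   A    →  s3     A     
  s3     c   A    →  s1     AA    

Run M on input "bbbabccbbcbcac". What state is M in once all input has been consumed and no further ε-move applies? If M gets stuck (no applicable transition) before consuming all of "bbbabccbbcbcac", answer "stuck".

stuck

(s0, bbbabccbbcbcac, #) ⊢ (s2, bbabccbbcbcac, B#) ⊢ (s0, babccbbcbcac, #) ⊢ (s2, abccbbcbcac, B#)
No transition for (s2, a, top B); M blocks with input abccbbcbcac remaining.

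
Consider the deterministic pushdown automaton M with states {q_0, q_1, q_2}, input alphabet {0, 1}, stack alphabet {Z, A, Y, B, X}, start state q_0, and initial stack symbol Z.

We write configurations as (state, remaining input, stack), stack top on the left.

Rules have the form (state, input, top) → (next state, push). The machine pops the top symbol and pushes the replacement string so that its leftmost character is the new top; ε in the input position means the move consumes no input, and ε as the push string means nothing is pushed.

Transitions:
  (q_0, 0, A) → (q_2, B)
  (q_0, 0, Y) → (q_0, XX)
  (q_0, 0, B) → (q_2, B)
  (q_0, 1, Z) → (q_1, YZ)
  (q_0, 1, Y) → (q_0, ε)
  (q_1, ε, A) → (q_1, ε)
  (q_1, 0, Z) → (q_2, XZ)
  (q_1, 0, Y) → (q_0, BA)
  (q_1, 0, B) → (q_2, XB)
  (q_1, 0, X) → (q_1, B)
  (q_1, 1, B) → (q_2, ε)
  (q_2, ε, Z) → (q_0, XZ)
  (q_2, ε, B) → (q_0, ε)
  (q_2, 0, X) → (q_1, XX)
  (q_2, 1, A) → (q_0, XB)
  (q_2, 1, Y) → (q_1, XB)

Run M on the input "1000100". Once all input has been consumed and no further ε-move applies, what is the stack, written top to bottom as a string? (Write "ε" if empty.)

(q_0, 1000100, Z)
  read 1, top Z: go to q_1, push YZ → (q_1, 000100, YZ)
  read 0, top Y: go to q_0, push BA → (q_0, 00100, BAZ)
  read 0, top B: go to q_2, push B → (q_2, 0100, BAZ)
  ε-move, top B: go to q_0, push ε → (q_0, 0100, AZ)
  read 0, top A: go to q_2, push B → (q_2, 100, BZ)
  ε-move, top B: go to q_0, push ε → (q_0, 100, Z)
  read 1, top Z: go to q_1, push YZ → (q_1, 00, YZ)
  read 0, top Y: go to q_0, push BA → (q_0, 0, BAZ)
  read 0, top B: go to q_2, push B → (q_2, ε, BAZ)
  ε-move, top B: go to q_0, push ε → (q_0, ε, AZ)
All input consumed in state q_0 with stack AZ.

AZ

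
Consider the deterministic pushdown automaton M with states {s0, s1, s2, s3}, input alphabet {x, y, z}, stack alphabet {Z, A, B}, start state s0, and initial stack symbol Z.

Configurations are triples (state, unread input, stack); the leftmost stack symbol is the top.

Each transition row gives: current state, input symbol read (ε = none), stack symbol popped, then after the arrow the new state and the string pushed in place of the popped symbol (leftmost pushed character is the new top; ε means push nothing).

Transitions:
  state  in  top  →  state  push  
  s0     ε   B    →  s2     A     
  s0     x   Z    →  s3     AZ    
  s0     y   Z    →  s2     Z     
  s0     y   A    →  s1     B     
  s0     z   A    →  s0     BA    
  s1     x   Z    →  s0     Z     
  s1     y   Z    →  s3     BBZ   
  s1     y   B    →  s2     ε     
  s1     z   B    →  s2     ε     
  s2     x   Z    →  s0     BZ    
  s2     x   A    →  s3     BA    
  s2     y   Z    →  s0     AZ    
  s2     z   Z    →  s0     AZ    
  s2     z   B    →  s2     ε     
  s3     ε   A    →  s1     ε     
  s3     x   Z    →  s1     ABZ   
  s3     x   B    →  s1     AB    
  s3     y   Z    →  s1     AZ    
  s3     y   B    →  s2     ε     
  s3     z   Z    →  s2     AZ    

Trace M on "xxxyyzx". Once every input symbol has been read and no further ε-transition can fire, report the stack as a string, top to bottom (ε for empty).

AZ

(s0, xxxyyzx, Z)
  read x, top Z: go to s3, push AZ → (s3, xxyyzx, AZ)
  ε-move, top A: go to s1, push ε → (s1, xxyyzx, Z)
  read x, top Z: go to s0, push Z → (s0, xyyzx, Z)
  read x, top Z: go to s3, push AZ → (s3, yyzx, AZ)
  ε-move, top A: go to s1, push ε → (s1, yyzx, Z)
  read y, top Z: go to s3, push BBZ → (s3, yzx, BBZ)
  read y, top B: go to s2, push ε → (s2, zx, BZ)
  read z, top B: go to s2, push ε → (s2, x, Z)
  read x, top Z: go to s0, push BZ → (s0, ε, BZ)
  ε-move, top B: go to s2, push A → (s2, ε, AZ)
All input consumed in state s2 with stack AZ.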